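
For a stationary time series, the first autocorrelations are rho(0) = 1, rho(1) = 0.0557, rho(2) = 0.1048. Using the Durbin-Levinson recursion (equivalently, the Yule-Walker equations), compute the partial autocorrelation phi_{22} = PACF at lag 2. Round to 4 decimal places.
\phi_{22} = 0.1020

The PACF at lag k is phi_{kk}, the last component of the solution
to the Yule-Walker system G_k phi = r_k where
  (G_k)_{ij} = rho(|i - j|), (r_k)_i = rho(i), i,j = 1..k.
Equivalently, Durbin-Levinson gives phi_{kk} iteratively:
  phi_{11} = rho(1)
  phi_{kk} = [rho(k) - sum_{j=1..k-1} phi_{k-1,j} rho(k-j)]
            / [1 - sum_{j=1..k-1} phi_{k-1,j} rho(j)],
  phi_{k,j} = phi_{k-1,j} - phi_{kk} phi_{k-1,k-j},  j = 1..k-1.
Step k = 1:
  phi_11 = rho(1) = 0.0557.
Step k = 2:
  phi_22 = [rho(2) - phi_11 rho(1)] / [1 - phi_11 rho(1)] = [0.1048 - (0.0557)(0.0557)] / [1 - (0.0557)(0.0557)]
         = 0.10169751 / 0.99689751 = 0.102.
Therefore phi_{22} = 0.1020.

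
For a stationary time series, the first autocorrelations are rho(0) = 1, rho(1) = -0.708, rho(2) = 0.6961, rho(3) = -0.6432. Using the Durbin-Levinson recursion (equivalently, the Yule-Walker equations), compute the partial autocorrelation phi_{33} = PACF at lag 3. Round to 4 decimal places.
\phi_{33} = -0.1569

The PACF at lag k is phi_{kk}, the last component of the solution
to the Yule-Walker system G_k phi = r_k where
  (G_k)_{ij} = rho(|i - j|), (r_k)_i = rho(i), i,j = 1..k.
Equivalently, Durbin-Levinson gives phi_{kk} iteratively:
  phi_{11} = rho(1)
  phi_{kk} = [rho(k) - sum_{j=1..k-1} phi_{k-1,j} rho(k-j)]
            / [1 - sum_{j=1..k-1} phi_{k-1,j} rho(j)],
  phi_{k,j} = phi_{k-1,j} - phi_{kk} phi_{k-1,k-j},  j = 1..k-1.
Step k = 1:
  phi_11 = rho(1) = -0.708.
Step k = 2:
  phi_22 = [rho(2) - phi_11 rho(1)] / [1 - phi_11 rho(1)] = [0.6961 - (-0.708)(-0.708)] / [1 - (-0.708)(-0.708)]
         = 0.194836 / 0.498736 = 0.39066.
  Update: phi_21 = phi_11 - phi_22 phi_11 = -0.708 - (0.39066)(-0.708) = -0.431413.
Step k = 3:
  phi_33 = [rho(3) - phi_21 rho(2) - phi_22 rho(1)] / [1 - phi_21 rho(1) - phi_22 rho(2)]
    numerator   = -0.6432 - (-0.431413)(0.6961) - (0.39066)(-0.708) = -0.06630641
    denominator = 1 - (-0.431413)(-0.708) - (0.39066)(0.6961) = 0.42262145
  phi_33 = -0.06630641 / 0.42262145 = -0.1569.
Therefore phi_{33} = -0.1569.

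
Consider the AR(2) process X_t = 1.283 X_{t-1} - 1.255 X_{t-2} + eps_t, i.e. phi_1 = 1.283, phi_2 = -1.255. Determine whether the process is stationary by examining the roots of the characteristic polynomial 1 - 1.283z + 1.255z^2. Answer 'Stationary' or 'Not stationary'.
\text{Not stationary}

The AR(p) characteristic polynomial is P(z) = 1 - 1.283z + 1.255z^2.
Stationarity requires all roots to lie outside the unit circle, i.e. |z| > 1 for every root.
Set 1 + (-1.283) z + (1.255) z^2 = 0, i.e. a z^2 + b z + c = 0 with a = 1.255, b = -1.283, c = 1.
Discriminant D = b^2 - 4ac = (-1.283)^2 - 4*(1.255)*1 = 1.646089 - (5.02) = -3.373911.
D < 0, so the roots are the complex-conjugate pair z = (-b +/- i sqrt(-D)) / (2a) = 0.5112 +/- 0.7318i.
For a conjugate pair |z|^2 = z * conj(z) = (product of roots) = c/a = 1/(1.255) = 0.796813, so |z| = sqrt(0.796813) = 0.8926 for both roots.
Moduli of all roots: 0.8926, 0.8926.
All moduli strictly greater than 1? No.
Verdict: Not stationary.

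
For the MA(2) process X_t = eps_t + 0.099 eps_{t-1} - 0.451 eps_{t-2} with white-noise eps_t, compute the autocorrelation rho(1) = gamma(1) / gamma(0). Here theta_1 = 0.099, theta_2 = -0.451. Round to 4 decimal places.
\rho(1) = 0.0448

For an MA(q) process with theta_0 = 1, the autocovariance is
  gamma(k) = sigma^2 * sum_{i=0..q-k} theta_i * theta_{i+k},
and rho(k) = gamma(k) / gamma(0). Sigma^2 cancels.
  numerator   = (1)*(0.099) + (0.099)*(-0.451) = 0.054351.
  denominator = (1)^2 + (0.099)^2 + (-0.451)^2 = 1.213202.
  rho(1) = 0.054351 / 1.213202 = 0.0448.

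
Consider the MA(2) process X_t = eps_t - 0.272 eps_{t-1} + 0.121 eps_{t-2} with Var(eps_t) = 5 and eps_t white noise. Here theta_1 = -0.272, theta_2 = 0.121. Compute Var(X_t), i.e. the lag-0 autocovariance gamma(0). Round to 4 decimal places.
\gamma(0) = 5.4431

For an MA(q) process X_t = eps_t + sum_i theta_i eps_{t-i} with
Var(eps_t) = sigma^2, the variance is
  gamma(0) = sigma^2 * (1 + sum_i theta_i^2).
  sum_i theta_i^2 = (-0.272)^2 + (0.121)^2 = 0.073984 + 0.014641 = 0.088625.
  gamma(0) = 5 * (1 + 0.088625) = 5 * 1.088625 = 5.443125, which rounds to 5.4431.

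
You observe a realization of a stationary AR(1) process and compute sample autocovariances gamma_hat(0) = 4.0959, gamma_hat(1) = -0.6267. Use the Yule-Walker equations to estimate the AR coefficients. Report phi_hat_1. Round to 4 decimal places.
\hat\phi_{1} = -0.1530

The Yule-Walker equations for an AR(p) process read, in matrix form,
  Gamma_p phi = r_p,   with   (Gamma_p)_{ij} = gamma(|i - j|),
                       (r_p)_i = gamma(i),   i,j = 1..p.
Substitute the sample gammas (Toeplitz matrix and right-hand side of size 1):
  Gamma_p = [[4.0959]]
  r_p     = [-0.6267]
With p = 1 this is the single equation gamma(0) phi_1 = gamma(1):
  phi_hat_1 = gamma(1) / gamma(0) = -0.6267 / 4.0959 = -0.1530.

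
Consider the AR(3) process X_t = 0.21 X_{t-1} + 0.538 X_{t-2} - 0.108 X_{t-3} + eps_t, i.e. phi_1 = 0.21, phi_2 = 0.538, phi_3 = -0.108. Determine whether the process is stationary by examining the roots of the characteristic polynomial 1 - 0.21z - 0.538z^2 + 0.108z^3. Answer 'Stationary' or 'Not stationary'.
\text{Stationary}

The AR(p) characteristic polynomial is P(z) = 1 - 0.21z - 0.538z^2 + 0.108z^3.
Stationarity requires all roots to lie outside the unit circle, i.e. |z| > 1 for every root.
Degree 3: look for a simple real root z0 first, then factor out (1 - z/z0) and solve the remaining quadratic.
Testing z0 = 5: P(5) = 1 + (-0.21)(5) + (-0.538)(5)^2 + (0.108)(5)^3
  = 1 + (-1.05) + (-13.45) + (13.5) = 0.  So z_0 = 5 is a root, |z_0| = 5.
Divide out the factor (1 - 0.2 z) = (1 - z/z0) (since 1/z0 = 0.2):
  P(z) = (1 - 0.2 z)(1 + (-0.01) z + (-0.54) z^2)
  [check: z-coef -0.01 - (0.2) = -0.21; z^2-coef -0.54 - (0.2)(-0.01) = -0.538; z^3-coef -(0.2)(-0.54) = 0.108.]
Remaining roots from the quadratic factor 1 + (-0.01) z + (-0.54) z^2:
  Set 1 + (-0.01) z + (-0.54) z^2 = 0, i.e. a z^2 + b z + c = 0 with a = -0.54, b = -0.01, c = 1.
  Discriminant D = b^2 - 4ac = (-0.01)^2 - 4*(-0.54)*1 = 0.0001 - (-2.16) = 2.1601.
  D >= 0, so the roots are real: z = (-b +/- sqrt(D)) / (2a) = (0.01 +/- 1.469728) / (-1.08).
    z_1 = (0.01 + 1.469728) / (-1.08) = -1.3701,   |z_1| = 1.3701.
    z_2 = (0.01 - 1.469728) / (-1.08) = 1.3516,   |z_2| = 1.3516.
Moduli of all roots: 5.0000, 1.3701, 1.3516.
All moduli strictly greater than 1? Yes.
Verdict: Stationary.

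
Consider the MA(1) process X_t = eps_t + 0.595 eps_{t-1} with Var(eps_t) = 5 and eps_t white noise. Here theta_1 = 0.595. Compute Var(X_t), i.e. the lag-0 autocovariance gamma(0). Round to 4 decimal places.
\gamma(0) = 6.7701

For an MA(q) process X_t = eps_t + sum_i theta_i eps_{t-i} with
Var(eps_t) = sigma^2, the variance is
  gamma(0) = sigma^2 * (1 + sum_i theta_i^2).
  sum_i theta_i^2 = (0.595)^2 = 0.354025.
  gamma(0) = 5 * (1 + 0.354025) = 5 * 1.354025 = 6.770125, which rounds to 6.7701.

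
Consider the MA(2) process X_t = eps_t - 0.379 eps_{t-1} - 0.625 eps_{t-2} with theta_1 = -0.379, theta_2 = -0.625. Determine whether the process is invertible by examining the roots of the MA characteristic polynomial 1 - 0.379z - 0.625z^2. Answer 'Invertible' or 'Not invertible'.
\text{Not invertible}

The MA(q) characteristic polynomial is P(z) = 1 - 0.379z - 0.625z^2.
Invertibility requires all roots to lie outside the unit circle, i.e. |z| > 1 for every root.
Set 1 + (-0.379) z + (-0.625) z^2 = 0, i.e. a z^2 + b z + c = 0 with a = -0.625, b = -0.379, c = 1.
Discriminant D = b^2 - 4ac = (-0.379)^2 - 4*(-0.625)*1 = 0.143641 - (-2.5) = 2.643641.
D >= 0, so the roots are real: z = (-b +/- sqrt(D)) / (2a) = (0.379 +/- 1.625928) / (-1.25).
  z_1 = (0.379 + 1.625928) / (-1.25) = -1.6039,   |z_1| = 1.6039.
  z_2 = (0.379 - 1.625928) / (-1.25) = 0.9975,   |z_2| = 0.9975.
Moduli of all roots: 1.6039, 0.9975.
All moduli strictly greater than 1? No.
Verdict: Not invertible.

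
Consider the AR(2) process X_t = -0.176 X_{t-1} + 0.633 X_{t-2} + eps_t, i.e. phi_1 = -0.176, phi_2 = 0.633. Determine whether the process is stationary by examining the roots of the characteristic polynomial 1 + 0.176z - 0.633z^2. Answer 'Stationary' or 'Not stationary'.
\text{Stationary}

The AR(p) characteristic polynomial is P(z) = 1 + 0.176z - 0.633z^2.
Stationarity requires all roots to lie outside the unit circle, i.e. |z| > 1 for every root.
Set 1 + (0.176) z + (-0.633) z^2 = 0, i.e. a z^2 + b z + c = 0 with a = -0.633, b = 0.176, c = 1.
Discriminant D = b^2 - 4ac = (0.176)^2 - 4*(-0.633)*1 = 0.030976 - (-2.532) = 2.562976.
D >= 0, so the roots are real: z = (-b +/- sqrt(D)) / (2a) = (-0.176 +/- 1.60093) / (-1.266).
  z_1 = (-0.176 + 1.60093) / (-1.266) = -1.1255,   |z_1| = 1.1255.
  z_2 = (-0.176 - 1.60093) / (-1.266) = 1.4036,   |z_2| = 1.4036.
Moduli of all roots: 1.1255, 1.4036.
All moduli strictly greater than 1? Yes.
Verdict: Stationary.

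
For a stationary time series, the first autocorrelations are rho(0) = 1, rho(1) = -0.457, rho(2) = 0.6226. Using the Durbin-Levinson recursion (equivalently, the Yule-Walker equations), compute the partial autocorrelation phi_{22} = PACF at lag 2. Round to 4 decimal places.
\phi_{22} = 0.5230

The PACF at lag k is phi_{kk}, the last component of the solution
to the Yule-Walker system G_k phi = r_k where
  (G_k)_{ij} = rho(|i - j|), (r_k)_i = rho(i), i,j = 1..k.
Equivalently, Durbin-Levinson gives phi_{kk} iteratively:
  phi_{11} = rho(1)
  phi_{kk} = [rho(k) - sum_{j=1..k-1} phi_{k-1,j} rho(k-j)]
            / [1 - sum_{j=1..k-1} phi_{k-1,j} rho(j)],
  phi_{k,j} = phi_{k-1,j} - phi_{kk} phi_{k-1,k-j},  j = 1..k-1.
Step k = 1:
  phi_11 = rho(1) = -0.457.
Step k = 2:
  phi_22 = [rho(2) - phi_11 rho(1)] / [1 - phi_11 rho(1)] = [0.6226 - (-0.457)(-0.457)] / [1 - (-0.457)(-0.457)]
         = 0.413751 / 0.791151 = 0.523.
Therefore phi_{22} = 0.5230.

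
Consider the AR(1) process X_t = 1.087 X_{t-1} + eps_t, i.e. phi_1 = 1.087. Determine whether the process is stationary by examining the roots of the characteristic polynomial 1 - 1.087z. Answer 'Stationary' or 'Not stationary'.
\text{Not stationary}

The AR(p) characteristic polynomial is P(z) = 1 - 1.087z.
Stationarity requires all roots to lie outside the unit circle, i.e. |z| > 1 for every root.
This is linear in z: 1 + (-1.087) z = 0  =>  z = -1/(-1.087) = 0.919963,  |z| = 0.919963.
Moduli of all roots: 0.9200.
All moduli strictly greater than 1? No.
Verdict: Not stationary.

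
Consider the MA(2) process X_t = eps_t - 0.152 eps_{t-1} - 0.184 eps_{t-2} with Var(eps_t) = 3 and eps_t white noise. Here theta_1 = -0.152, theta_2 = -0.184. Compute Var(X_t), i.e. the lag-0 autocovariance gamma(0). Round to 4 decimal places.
\gamma(0) = 3.1709

For an MA(q) process X_t = eps_t + sum_i theta_i eps_{t-i} with
Var(eps_t) = sigma^2, the variance is
  gamma(0) = sigma^2 * (1 + sum_i theta_i^2).
  sum_i theta_i^2 = (-0.152)^2 + (-0.184)^2 = 0.023104 + 0.033856 = 0.05696.
  gamma(0) = 3 * (1 + 0.05696) = 3 * 1.05696 = 3.17088, which rounds to 3.1709.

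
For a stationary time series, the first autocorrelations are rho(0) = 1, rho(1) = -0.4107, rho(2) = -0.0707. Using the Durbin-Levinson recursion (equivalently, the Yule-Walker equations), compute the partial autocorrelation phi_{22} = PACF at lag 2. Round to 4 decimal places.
\phi_{22} = -0.2879

The PACF at lag k is phi_{kk}, the last component of the solution
to the Yule-Walker system G_k phi = r_k where
  (G_k)_{ij} = rho(|i - j|), (r_k)_i = rho(i), i,j = 1..k.
Equivalently, Durbin-Levinson gives phi_{kk} iteratively:
  phi_{11} = rho(1)
  phi_{kk} = [rho(k) - sum_{j=1..k-1} phi_{k-1,j} rho(k-j)]
            / [1 - sum_{j=1..k-1} phi_{k-1,j} rho(j)],
  phi_{k,j} = phi_{k-1,j} - phi_{kk} phi_{k-1,k-j},  j = 1..k-1.
Step k = 1:
  phi_11 = rho(1) = -0.4107.
Step k = 2:
  phi_22 = [rho(2) - phi_11 rho(1)] / [1 - phi_11 rho(1)] = [-0.0707 - (-0.4107)(-0.4107)] / [1 - (-0.4107)(-0.4107)]
         = -0.23937449 / 0.83132551 = -0.2879.
Therefore phi_{22} = -0.2879.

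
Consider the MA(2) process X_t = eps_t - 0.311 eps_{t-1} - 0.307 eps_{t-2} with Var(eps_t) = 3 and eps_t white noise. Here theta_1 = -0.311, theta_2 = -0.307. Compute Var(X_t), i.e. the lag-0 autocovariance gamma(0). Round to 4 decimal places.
\gamma(0) = 3.5729

For an MA(q) process X_t = eps_t + sum_i theta_i eps_{t-i} with
Var(eps_t) = sigma^2, the variance is
  gamma(0) = sigma^2 * (1 + sum_i theta_i^2).
  sum_i theta_i^2 = (-0.311)^2 + (-0.307)^2 = 0.096721 + 0.094249 = 0.19097.
  gamma(0) = 3 * (1 + 0.19097) = 3 * 1.19097 = 3.57291, which rounds to 3.5729.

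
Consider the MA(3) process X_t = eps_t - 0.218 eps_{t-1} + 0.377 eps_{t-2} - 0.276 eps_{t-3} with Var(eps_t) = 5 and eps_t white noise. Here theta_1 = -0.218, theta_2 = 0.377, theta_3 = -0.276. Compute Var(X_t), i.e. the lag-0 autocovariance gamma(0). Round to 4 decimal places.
\gamma(0) = 6.3291

For an MA(q) process X_t = eps_t + sum_i theta_i eps_{t-i} with
Var(eps_t) = sigma^2, the variance is
  gamma(0) = sigma^2 * (1 + sum_i theta_i^2).
  sum_i theta_i^2 = (-0.218)^2 + (0.377)^2 + (-0.276)^2 = 0.047524 + 0.142129 + 0.076176 = 0.265829.
  gamma(0) = 5 * (1 + 0.265829) = 5 * 1.265829 = 6.329145, which rounds to 6.3291.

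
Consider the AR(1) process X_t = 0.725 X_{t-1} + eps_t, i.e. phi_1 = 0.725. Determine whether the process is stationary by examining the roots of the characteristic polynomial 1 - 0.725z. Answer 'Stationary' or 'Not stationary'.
\text{Stationary}

The AR(p) characteristic polynomial is P(z) = 1 - 0.725z.
Stationarity requires all roots to lie outside the unit circle, i.e. |z| > 1 for every root.
This is linear in z: 1 + (-0.725) z = 0  =>  z = -1/(-0.725) = 1.37931,  |z| = 1.37931.
Moduli of all roots: 1.3793.
All moduli strictly greater than 1? Yes.
Verdict: Stationary.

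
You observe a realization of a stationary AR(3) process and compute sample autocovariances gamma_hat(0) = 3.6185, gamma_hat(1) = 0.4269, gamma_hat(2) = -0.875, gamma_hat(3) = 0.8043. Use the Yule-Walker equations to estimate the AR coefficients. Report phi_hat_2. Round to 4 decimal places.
\hat\phi_{2} = -0.3060

The Yule-Walker equations for an AR(p) process read, in matrix form,
  Gamma_p phi = r_p,   with   (Gamma_p)_{ij} = gamma(|i - j|),
                       (r_p)_i = gamma(i),   i,j = 1..p.
Substitute the sample gammas (Toeplitz matrix and right-hand side of size 3):
  Gamma_p = [[3.6185, 0.4269, -0.875], [0.4269, 3.6185, 0.4269], [-0.875, 0.4269, 3.6185]]
  r_p     = [0.4269, -0.875, 0.8043]
Written out (R1..R3):
  (R1) 3.6185 phi_1 + 0.4269 phi_2 - 0.875 phi_3 = 0.4269
  (R2) 0.4269 phi_1 + 3.6185 phi_2 + 0.4269 phi_3 = -0.875
  (R3) -0.875 phi_1 + 0.4269 phi_2 + 3.6185 phi_3 = 0.8043
Gaussian elimination:
  R2 <- R2 - (0.4269/3.6185) R1 = R2 - (0.117977) R1:  3.568136 phi_2 + 0.53013 phi_3 = -0.925364
  R3 <- R3 - (-0.875/3.6185) R1 = R3 - (-0.241813) R1:  0.53013 phi_2 + 3.406914 phi_3 = 0.90753
  R3 <- R3 - (0.53013/3.568136) R2 = R3 - (0.148573) R2:  3.328151 phi_3 = 1.045014
Back-substitution:
  phi_hat_3 = 1.045014 / 3.328151 = 0.313993
  phi_hat_2 = (-0.925364 - (0.53013)(0.313993)) / 3.568136 = -0.305992
  phi_hat_1 = (0.4269 - (0.4269)(-0.305992) - (-0.875)(0.313993)) / 3.6185 = 0.230005
So phi_hat = [0.2300, -0.3060, 0.3140].
Therefore phi_hat_2 = -0.3060.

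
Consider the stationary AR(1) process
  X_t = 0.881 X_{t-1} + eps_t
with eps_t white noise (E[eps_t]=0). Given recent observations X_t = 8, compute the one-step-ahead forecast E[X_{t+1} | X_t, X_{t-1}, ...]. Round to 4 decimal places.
E[X_{t+1} \mid \mathcal F_t] = 7.0480

For an AR(p) model X_t = c + sum_i phi_i X_{t-i} + eps_t, the
one-step-ahead conditional mean is
  E[X_{t+1} | X_t, ...] = c + sum_i phi_i X_{t+1-i}.
Substitute known values:
  E[X_{t+1} | ...] = (0.881) * (8)
                   = 7.0480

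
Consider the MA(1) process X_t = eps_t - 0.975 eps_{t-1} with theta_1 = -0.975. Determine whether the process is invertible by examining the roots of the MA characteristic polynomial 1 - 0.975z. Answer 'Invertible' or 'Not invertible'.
\text{Invertible}

The MA(q) characteristic polynomial is P(z) = 1 - 0.975z.
Invertibility requires all roots to lie outside the unit circle, i.e. |z| > 1 for every root.
This is linear in z: 1 + (-0.975) z = 0  =>  z = -1/(-0.975) = 1.025641,  |z| = 1.025641.
Moduli of all roots: 1.0256.
All moduli strictly greater than 1? Yes.
Verdict: Invertible.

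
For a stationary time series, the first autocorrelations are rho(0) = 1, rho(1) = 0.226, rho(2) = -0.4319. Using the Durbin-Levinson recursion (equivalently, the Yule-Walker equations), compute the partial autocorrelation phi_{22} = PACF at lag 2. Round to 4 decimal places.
\phi_{22} = -0.5090

The PACF at lag k is phi_{kk}, the last component of the solution
to the Yule-Walker system G_k phi = r_k where
  (G_k)_{ij} = rho(|i - j|), (r_k)_i = rho(i), i,j = 1..k.
Equivalently, Durbin-Levinson gives phi_{kk} iteratively:
  phi_{11} = rho(1)
  phi_{kk} = [rho(k) - sum_{j=1..k-1} phi_{k-1,j} rho(k-j)]
            / [1 - sum_{j=1..k-1} phi_{k-1,j} rho(j)],
  phi_{k,j} = phi_{k-1,j} - phi_{kk} phi_{k-1,k-j},  j = 1..k-1.
Step k = 1:
  phi_11 = rho(1) = 0.226.
Step k = 2:
  phi_22 = [rho(2) - phi_11 rho(1)] / [1 - phi_11 rho(1)] = [-0.4319 - (0.226)(0.226)] / [1 - (0.226)(0.226)]
         = -0.482976 / 0.948924 = -0.509.
Therefore phi_{22} = -0.5090.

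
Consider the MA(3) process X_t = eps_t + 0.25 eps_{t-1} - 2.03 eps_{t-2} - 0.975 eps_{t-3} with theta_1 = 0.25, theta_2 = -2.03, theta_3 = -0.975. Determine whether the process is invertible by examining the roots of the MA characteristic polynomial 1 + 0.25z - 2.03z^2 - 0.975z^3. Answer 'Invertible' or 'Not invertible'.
\text{Not invertible}

The MA(q) characteristic polynomial is P(z) = 1 + 0.25z - 2.03z^2 - 0.975z^3.
Invertibility requires all roots to lie outside the unit circle, i.e. |z| > 1 for every root.
Degree 3: look for a simple real root z0 first, then factor out (1 - z/z0) and solve the remaining quadratic.
Testing z0 = -0.8: P(-0.8) = 1 + (0.25)(-0.8) + (-2.03)(-0.8)^2 + (-0.975)(-0.8)^3
  = 1 + (-0.2) + (-1.2992) + (0.4992) = 0.  So z_0 = -0.8 is a root, |z_0| = 0.8.
Divide out the factor (1 + 1.25 z) = (1 - z/z0) (since 1/z0 = -1.25):
  P(z) = (1 + 1.25 z)(1 + (-1) z + (-0.78) z^2)
  [check: z-coef -1 - (-1.25) = 0.25; z^2-coef -0.78 - (-1.25)(-1) = -2.03; z^3-coef -(-1.25)(-0.78) = -0.975.]
Remaining roots from the quadratic factor 1 + (-1) z + (-0.78) z^2:
  Set 1 + (-1) z + (-0.78) z^2 = 0, i.e. a z^2 + b z + c = 0 with a = -0.78, b = -1, c = 1.
  Discriminant D = b^2 - 4ac = (-1)^2 - 4*(-0.78)*1 = 1 - (-3.12) = 4.12.
  D >= 0, so the roots are real: z = (-b +/- sqrt(D)) / (2a) = (1 +/- 2.029778) / (-1.56).
    z_1 = (1 + 2.029778) / (-1.56) = -1.9422,   |z_1| = 1.9422.
    z_2 = (1 - 2.029778) / (-1.56) = 0.6601,   |z_2| = 0.6601.
Moduli of all roots: 0.8000, 1.9422, 0.6601.
All moduli strictly greater than 1? No.
Verdict: Not invertible.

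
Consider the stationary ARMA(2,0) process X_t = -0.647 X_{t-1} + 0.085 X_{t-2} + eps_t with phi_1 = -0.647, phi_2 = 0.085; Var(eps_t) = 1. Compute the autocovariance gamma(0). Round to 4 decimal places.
\gamma(0) = 2.0145

Multiply the model equation by X_{t-k} and take expectations. With theta_0 = psi_0 = 1 and psi_j the MA(infinity) weights, this gives
  gamma(k) - sum_i phi_i gamma(k-i) = c_k,
  c_k = sigma^2 * sum_{j=k..q} theta_j psi_{j-k}   (c_k = 0 for k > q),
using gamma(-m) = gamma(m).
Pure AR (q = 0): c_0 = sigma^2 = 1, c_k = 0 for k >= 1.
Equations for k = 0, 1, 2 (AR order 2, c_2 = 0):
  (E0) gamma(0) = phi_1 gamma(1) + phi_2 gamma(2) + c_0
  (E1) gamma(1) = phi_1 gamma(0) + phi_2 gamma(1) + c_1
  (E2) gamma(2) = phi_1 gamma(1) + phi_2 gamma(0)
From (E1): gamma(1) = A gamma(0) + B with
  A = phi_1 / (1 - phi_2) = -0.647 / 0.915 = -0.707104,   B = c_1 / (1 - phi_2) = 0 / 0.915 = 0.
Insert (E2) into (E0): gamma(0) (1 - phi_2^2) = phi_1 (1 + phi_2) gamma(1) + c_0.
  phi_1 (1 + phi_2) = (-0.647)(1.085) = -0.701995,   1 - phi_2^2 = 0.992775.
Replace gamma(1) by A gamma(0) + B and collect gamma(0):
  gamma(0) [0.992775 - (-0.701995)(-0.707104)] = c_0 = 1
  gamma(0) * 0.496392 = 1
  gamma(0) = 1 / 0.496392 = 2.014538.
Therefore gamma(0) = 2.0145 (to 4 decimal places).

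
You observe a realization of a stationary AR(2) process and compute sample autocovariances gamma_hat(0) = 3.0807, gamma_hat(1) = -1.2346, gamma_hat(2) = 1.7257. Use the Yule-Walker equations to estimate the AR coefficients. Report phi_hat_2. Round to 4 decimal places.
\hat\phi_{2} = 0.4760

The Yule-Walker equations for an AR(p) process read, in matrix form,
  Gamma_p phi = r_p,   with   (Gamma_p)_{ij} = gamma(|i - j|),
                       (r_p)_i = gamma(i),   i,j = 1..p.
Substitute the sample gammas (Toeplitz matrix and right-hand side of size 2):
  Gamma_p = [[3.0807, -1.2346], [-1.2346, 3.0807]]
  r_p     = [-1.2346, 1.7257]
Written out:
  3.0807 phi_1 - 1.2346 phi_2 = -1.2346
  -1.2346 phi_1 + 3.0807 phi_2 = 1.7257
Solve by Cramer's rule:
  det = gamma(0)^2 - gamma(1)^2 = (3.0807)^2 - (-1.2346)^2 = 9.49071249 - 1.52423716 = 7.96647533
  phi_hat_1 = [gamma(1) gamma(0) - gamma(1) gamma(2)] / det = [(-1.2346)(3.0807) - (-1.2346)(1.7257)] / 7.96647533 = -1.672883 / 7.96647533 = -0.21
  phi_hat_2 = [gamma(0) gamma(2) - gamma(1)^2] / det = [(3.0807)(1.7257) - (-1.2346)^2] / 7.96647533 = 3.79212683 / 7.96647533 = 0.476
So phi_hat = [-0.2100, 0.4760].
Therefore phi_hat_2 = 0.4760.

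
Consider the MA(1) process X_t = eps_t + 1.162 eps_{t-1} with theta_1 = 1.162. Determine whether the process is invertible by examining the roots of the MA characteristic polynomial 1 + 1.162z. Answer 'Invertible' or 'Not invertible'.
\text{Not invertible}

The MA(q) characteristic polynomial is P(z) = 1 + 1.162z.
Invertibility requires all roots to lie outside the unit circle, i.e. |z| > 1 for every root.
This is linear in z: 1 + (1.162) z = 0  =>  z = -1/(1.162) = -0.860585,  |z| = 0.860585.
Moduli of all roots: 0.8606.
All moduli strictly greater than 1? No.
Verdict: Not invertible.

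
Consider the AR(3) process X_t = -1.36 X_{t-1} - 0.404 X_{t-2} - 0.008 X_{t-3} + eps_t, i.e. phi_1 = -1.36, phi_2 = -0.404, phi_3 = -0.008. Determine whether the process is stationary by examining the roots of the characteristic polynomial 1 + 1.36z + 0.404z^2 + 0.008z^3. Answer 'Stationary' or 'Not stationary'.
\text{Stationary}

The AR(p) characteristic polynomial is P(z) = 1 + 1.36z + 0.404z^2 + 0.008z^3.
Stationarity requires all roots to lie outside the unit circle, i.e. |z| > 1 for every root.
Degree 3: look for a simple real root z0 first, then factor out (1 - z/z0) and solve the remaining quadratic.
Testing z0 = -2.5: P(-2.5) = 1 + (1.36)(-2.5) + (0.404)(-2.5)^2 + (0.008)(-2.5)^3
  = 1 + (-3.4) + (2.525) + (-0.125) = 0.  So z_0 = -2.5 is a root, |z_0| = 2.5.
Divide out the factor (1 + 0.4 z) = (1 - z/z0) (since 1/z0 = -0.4):
  P(z) = (1 + 0.4 z)(1 + (0.96) z + (0.02) z^2)
  [check: z-coef 0.96 - (-0.4) = 1.36; z^2-coef 0.02 - (-0.4)(0.96) = 0.404; z^3-coef -(-0.4)(0.02) = 0.008.]
Remaining roots from the quadratic factor 1 + (0.96) z + (0.02) z^2:
  Set 1 + (0.96) z + (0.02) z^2 = 0, i.e. a z^2 + b z + c = 0 with a = 0.02, b = 0.96, c = 1.
  Discriminant D = b^2 - 4ac = (0.96)^2 - 4*(0.02)*1 = 0.9216 - (0.08) = 0.8416.
  D >= 0, so the roots are real: z = (-b +/- sqrt(D)) / (2a) = (-0.96 +/- 0.917388) / (0.04).
    z_1 = (-0.96 + 0.917388) / (0.04) = -1.0653,   |z_1| = 1.0653.
    z_2 = (-0.96 - 0.917388) / (0.04) = -46.9347,   |z_2| = 46.9347.
Moduli of all roots: 2.5000, 1.0653, 46.9347.
All moduli strictly greater than 1? Yes.
Verdict: Stationary.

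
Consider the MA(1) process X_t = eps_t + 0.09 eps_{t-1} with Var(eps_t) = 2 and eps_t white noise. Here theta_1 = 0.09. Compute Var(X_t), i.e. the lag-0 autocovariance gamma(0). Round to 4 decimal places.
\gamma(0) = 2.0162

For an MA(q) process X_t = eps_t + sum_i theta_i eps_{t-i} with
Var(eps_t) = sigma^2, the variance is
  gamma(0) = sigma^2 * (1 + sum_i theta_i^2).
  sum_i theta_i^2 = (0.09)^2 = 0.0081.
  gamma(0) = 2 * (1 + 0.0081) = 2 * 1.0081 = 2.0162.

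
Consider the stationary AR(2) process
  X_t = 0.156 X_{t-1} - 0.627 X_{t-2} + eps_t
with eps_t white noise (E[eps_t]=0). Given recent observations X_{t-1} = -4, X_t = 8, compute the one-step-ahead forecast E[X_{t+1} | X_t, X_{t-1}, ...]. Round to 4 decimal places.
E[X_{t+1} \mid \mathcal F_t] = 3.7560

For an AR(p) model X_t = c + sum_i phi_i X_{t-i} + eps_t, the
one-step-ahead conditional mean is
  E[X_{t+1} | X_t, ...] = c + sum_i phi_i X_{t+1-i}.
Substitute known values:
  E[X_{t+1} | ...] = (0.156) * (8) + (-0.627) * (-4)
                   = 3.7560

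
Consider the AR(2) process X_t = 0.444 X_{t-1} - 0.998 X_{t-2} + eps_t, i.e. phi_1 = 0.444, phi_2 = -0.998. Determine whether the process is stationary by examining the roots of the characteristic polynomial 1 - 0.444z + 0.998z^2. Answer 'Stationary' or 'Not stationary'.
\text{Stationary}

The AR(p) characteristic polynomial is P(z) = 1 - 0.444z + 0.998z^2.
Stationarity requires all roots to lie outside the unit circle, i.e. |z| > 1 for every root.
Set 1 + (-0.444) z + (0.998) z^2 = 0, i.e. a z^2 + b z + c = 0 with a = 0.998, b = -0.444, c = 1.
Discriminant D = b^2 - 4ac = (-0.444)^2 - 4*(0.998)*1 = 0.197136 - (3.992) = -3.794864.
D < 0, so the roots are the complex-conjugate pair z = (-b +/- i sqrt(-D)) / (2a) = 0.2224 +/- 0.976i.
For a conjugate pair |z|^2 = z * conj(z) = (product of roots) = c/a = 1/(0.998) = 1.002004, so |z| = sqrt(1.002004) = 1.001 for both roots.
Moduli of all roots: 1.0010, 1.0010.
All moduli strictly greater than 1? Yes.
Verdict: Stationary.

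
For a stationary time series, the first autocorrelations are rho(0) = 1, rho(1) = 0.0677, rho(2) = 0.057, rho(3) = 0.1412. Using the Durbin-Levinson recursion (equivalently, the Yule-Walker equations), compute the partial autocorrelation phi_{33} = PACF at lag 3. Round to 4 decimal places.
\phi_{33} = 0.1350

The PACF at lag k is phi_{kk}, the last component of the solution
to the Yule-Walker system G_k phi = r_k where
  (G_k)_{ij} = rho(|i - j|), (r_k)_i = rho(i), i,j = 1..k.
Equivalently, Durbin-Levinson gives phi_{kk} iteratively:
  phi_{11} = rho(1)
  phi_{kk} = [rho(k) - sum_{j=1..k-1} phi_{k-1,j} rho(k-j)]
            / [1 - sum_{j=1..k-1} phi_{k-1,j} rho(j)],
  phi_{k,j} = phi_{k-1,j} - phi_{kk} phi_{k-1,k-j},  j = 1..k-1.
Step k = 1:
  phi_11 = rho(1) = 0.0677.
Step k = 2:
  phi_22 = [rho(2) - phi_11 rho(1)] / [1 - phi_11 rho(1)] = [0.057 - (0.0677)(0.0677)] / [1 - (0.0677)(0.0677)]
         = 0.05241671 / 0.99541671 = 0.052658.
  Update: phi_21 = phi_11 - phi_22 phi_11 = 0.0677 - (0.052658)(0.0677) = 0.064135.
Step k = 3:
  phi_33 = [rho(3) - phi_21 rho(2) - phi_22 rho(1)] / [1 - phi_21 rho(1) - phi_22 rho(2)]
    numerator   = 0.1412 - (0.064135)(0.057) - (0.052658)(0.0677) = 0.13397935
    denominator = 1 - (0.064135)(0.0677) - (0.052658)(0.057) = 0.99265655
  phi_33 = 0.13397935 / 0.99265655 = 0.135.
Therefore phi_{33} = 0.1350.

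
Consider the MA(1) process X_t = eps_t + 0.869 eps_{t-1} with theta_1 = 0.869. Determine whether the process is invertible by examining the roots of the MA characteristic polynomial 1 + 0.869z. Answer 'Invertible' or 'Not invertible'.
\text{Invertible}

The MA(q) characteristic polynomial is P(z) = 1 + 0.869z.
Invertibility requires all roots to lie outside the unit circle, i.e. |z| > 1 for every root.
This is linear in z: 1 + (0.869) z = 0  =>  z = -1/(0.869) = -1.150748,  |z| = 1.150748.
Moduli of all roots: 1.1507.
All moduli strictly greater than 1? Yes.
Verdict: Invertible.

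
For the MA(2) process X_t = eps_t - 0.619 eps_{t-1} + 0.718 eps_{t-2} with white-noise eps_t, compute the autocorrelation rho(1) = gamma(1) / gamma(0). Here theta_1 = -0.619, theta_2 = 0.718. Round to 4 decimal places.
\rho(1) = -0.5601

For an MA(q) process with theta_0 = 1, the autocovariance is
  gamma(k) = sigma^2 * sum_{i=0..q-k} theta_i * theta_{i+k},
and rho(k) = gamma(k) / gamma(0). Sigma^2 cancels.
  numerator   = (1)*(-0.619) + (-0.619)*(0.718) = -1.063442.
  denominator = (1)^2 + (-0.619)^2 + (0.718)^2 = 1.898685.
  rho(1) = -1.063442 / 1.898685 = -0.5601.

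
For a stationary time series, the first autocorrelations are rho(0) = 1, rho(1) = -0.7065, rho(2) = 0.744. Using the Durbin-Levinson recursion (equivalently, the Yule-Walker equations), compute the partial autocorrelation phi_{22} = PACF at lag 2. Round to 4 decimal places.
\phi_{22} = 0.4889

The PACF at lag k is phi_{kk}, the last component of the solution
to the Yule-Walker system G_k phi = r_k where
  (G_k)_{ij} = rho(|i - j|), (r_k)_i = rho(i), i,j = 1..k.
Equivalently, Durbin-Levinson gives phi_{kk} iteratively:
  phi_{11} = rho(1)
  phi_{kk} = [rho(k) - sum_{j=1..k-1} phi_{k-1,j} rho(k-j)]
            / [1 - sum_{j=1..k-1} phi_{k-1,j} rho(j)],
  phi_{k,j} = phi_{k-1,j} - phi_{kk} phi_{k-1,k-j},  j = 1..k-1.
Step k = 1:
  phi_11 = rho(1) = -0.7065.
Step k = 2:
  phi_22 = [rho(2) - phi_11 rho(1)] / [1 - phi_11 rho(1)] = [0.744 - (-0.7065)(-0.7065)] / [1 - (-0.7065)(-0.7065)]
         = 0.24485775 / 0.50085775 = 0.4889.
Therefore phi_{22} = 0.4889.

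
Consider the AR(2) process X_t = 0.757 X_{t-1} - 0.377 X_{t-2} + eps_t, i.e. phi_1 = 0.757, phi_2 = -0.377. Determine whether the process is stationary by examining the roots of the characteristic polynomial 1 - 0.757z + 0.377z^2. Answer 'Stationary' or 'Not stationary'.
\text{Stationary}

The AR(p) characteristic polynomial is P(z) = 1 - 0.757z + 0.377z^2.
Stationarity requires all roots to lie outside the unit circle, i.e. |z| > 1 for every root.
Set 1 + (-0.757) z + (0.377) z^2 = 0, i.e. a z^2 + b z + c = 0 with a = 0.377, b = -0.757, c = 1.
Discriminant D = b^2 - 4ac = (-0.757)^2 - 4*(0.377)*1 = 0.573049 - (1.508) = -0.934951.
D < 0, so the roots are the complex-conjugate pair z = (-b +/- i sqrt(-D)) / (2a) = 1.004 +/- 1.2824i.
For a conjugate pair |z|^2 = z * conj(z) = (product of roots) = c/a = 1/(0.377) = 2.65252, so |z| = sqrt(2.65252) = 1.6287 for both roots.
Moduli of all roots: 1.6287, 1.6287.
All moduli strictly greater than 1? Yes.
Verdict: Stationary.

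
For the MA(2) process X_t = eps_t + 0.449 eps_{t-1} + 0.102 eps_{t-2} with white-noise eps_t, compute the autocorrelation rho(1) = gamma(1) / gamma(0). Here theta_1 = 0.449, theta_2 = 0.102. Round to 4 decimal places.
\rho(1) = 0.4082

For an MA(q) process with theta_0 = 1, the autocovariance is
  gamma(k) = sigma^2 * sum_{i=0..q-k} theta_i * theta_{i+k},
and rho(k) = gamma(k) / gamma(0). Sigma^2 cancels.
  numerator   = (1)*(0.449) + (0.449)*(0.102) = 0.494798.
  denominator = (1)^2 + (0.449)^2 + (0.102)^2 = 1.212005.
  rho(1) = 0.494798 / 1.212005 = 0.4082.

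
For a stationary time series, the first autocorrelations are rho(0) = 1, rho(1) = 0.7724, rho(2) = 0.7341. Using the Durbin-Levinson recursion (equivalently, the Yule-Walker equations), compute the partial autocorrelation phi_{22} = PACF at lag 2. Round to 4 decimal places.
\phi_{22} = 0.3408

The PACF at lag k is phi_{kk}, the last component of the solution
to the Yule-Walker system G_k phi = r_k where
  (G_k)_{ij} = rho(|i - j|), (r_k)_i = rho(i), i,j = 1..k.
Equivalently, Durbin-Levinson gives phi_{kk} iteratively:
  phi_{11} = rho(1)
  phi_{kk} = [rho(k) - sum_{j=1..k-1} phi_{k-1,j} rho(k-j)]
            / [1 - sum_{j=1..k-1} phi_{k-1,j} rho(j)],
  phi_{k,j} = phi_{k-1,j} - phi_{kk} phi_{k-1,k-j},  j = 1..k-1.
Step k = 1:
  phi_11 = rho(1) = 0.7724.
Step k = 2:
  phi_22 = [rho(2) - phi_11 rho(1)] / [1 - phi_11 rho(1)] = [0.7341 - (0.7724)(0.7724)] / [1 - (0.7724)(0.7724)]
         = 0.13749824 / 0.40339824 = 0.3408.
Therefore phi_{22} = 0.3408.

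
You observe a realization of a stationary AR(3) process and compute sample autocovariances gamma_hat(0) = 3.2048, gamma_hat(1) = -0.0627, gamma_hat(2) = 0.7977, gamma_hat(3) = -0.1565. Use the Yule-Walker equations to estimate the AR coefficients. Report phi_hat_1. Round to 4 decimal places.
\hat\phi_{1} = -0.0040

The Yule-Walker equations for an AR(p) process read, in matrix form,
  Gamma_p phi = r_p,   with   (Gamma_p)_{ij} = gamma(|i - j|),
                       (r_p)_i = gamma(i),   i,j = 1..p.
Substitute the sample gammas (Toeplitz matrix and right-hand side of size 3):
  Gamma_p = [[3.2048, -0.0627, 0.7977], [-0.0627, 3.2048, -0.0627], [0.7977, -0.0627, 3.2048]]
  r_p     = [-0.0627, 0.7977, -0.1565]
Written out (R1..R3):
  (R1) 3.2048 phi_1 - 0.0627 phi_2 + 0.7977 phi_3 = -0.0627
  (R2) -0.0627 phi_1 + 3.2048 phi_2 - 0.0627 phi_3 = 0.7977
  (R3) 0.7977 phi_1 - 0.0627 phi_2 + 3.2048 phi_3 = -0.1565
Gaussian elimination:
  R2 <- R2 - (-0.0627/3.2048) R1 = R2 - (-0.019564) R1:  3.203573 phi_2 - 0.047093 phi_3 = 0.796473
  R3 <- R3 - (0.7977/3.2048) R1 = R3 - (0.248908) R1:  -0.047093 phi_2 + 3.006246 phi_3 = -0.140893
  R3 <- R3 - (-0.047093/3.203573) R2 = R3 - (-0.0147) R2:  3.005554 phi_3 = -0.129185
Back-substitution:
  phi_hat_3 = -0.129185 / 3.005554 = -0.042982
  phi_hat_2 = (0.796473 - (-0.047093)(-0.042982)) / 3.203573 = 0.247988
  phi_hat_1 = (-0.0627 - (-0.0627)(0.247988) - (0.7977)(-0.042982)) / 3.2048 = -0.004014
So phi_hat = [-0.0040, 0.2480, -0.0430].
Therefore phi_hat_1 = -0.0040.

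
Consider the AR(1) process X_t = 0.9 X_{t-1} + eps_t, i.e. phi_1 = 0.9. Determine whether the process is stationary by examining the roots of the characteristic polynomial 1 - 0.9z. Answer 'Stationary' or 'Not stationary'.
\text{Stationary}

The AR(p) characteristic polynomial is P(z) = 1 - 0.9z.
Stationarity requires all roots to lie outside the unit circle, i.e. |z| > 1 for every root.
This is linear in z: 1 + (-0.9) z = 0  =>  z = -1/(-0.9) = 1.111111,  |z| = 1.111111.
Moduli of all roots: 1.1111.
All moduli strictly greater than 1? Yes.
Verdict: Stationary.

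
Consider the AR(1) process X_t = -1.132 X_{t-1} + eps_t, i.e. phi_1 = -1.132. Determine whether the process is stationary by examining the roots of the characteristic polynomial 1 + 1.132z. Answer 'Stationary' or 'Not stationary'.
\text{Not stationary}

The AR(p) characteristic polynomial is P(z) = 1 + 1.132z.
Stationarity requires all roots to lie outside the unit circle, i.e. |z| > 1 for every root.
This is linear in z: 1 + (1.132) z = 0  =>  z = -1/(1.132) = -0.883392,  |z| = 0.883392.
Moduli of all roots: 0.8834.
All moduli strictly greater than 1? No.
Verdict: Not stationary.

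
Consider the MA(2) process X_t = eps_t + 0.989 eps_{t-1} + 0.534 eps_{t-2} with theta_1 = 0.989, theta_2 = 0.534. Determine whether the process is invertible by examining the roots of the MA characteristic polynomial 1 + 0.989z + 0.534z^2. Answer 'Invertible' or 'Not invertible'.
\text{Invertible}

The MA(q) characteristic polynomial is P(z) = 1 + 0.989z + 0.534z^2.
Invertibility requires all roots to lie outside the unit circle, i.e. |z| > 1 for every root.
Set 1 + (0.989) z + (0.534) z^2 = 0, i.e. a z^2 + b z + c = 0 with a = 0.534, b = 0.989, c = 1.
Discriminant D = b^2 - 4ac = (0.989)^2 - 4*(0.534)*1 = 0.978121 - (2.136) = -1.157879.
D < 0, so the roots are the complex-conjugate pair z = (-b +/- i sqrt(-D)) / (2a) = -0.926 +/- 1.0075i.
For a conjugate pair |z|^2 = z * conj(z) = (product of roots) = c/a = 1/(0.534) = 1.872659, so |z| = sqrt(1.872659) = 1.3685 for both roots.
Moduli of all roots: 1.3685, 1.3685.
All moduli strictly greater than 1? Yes.
Verdict: Invertible.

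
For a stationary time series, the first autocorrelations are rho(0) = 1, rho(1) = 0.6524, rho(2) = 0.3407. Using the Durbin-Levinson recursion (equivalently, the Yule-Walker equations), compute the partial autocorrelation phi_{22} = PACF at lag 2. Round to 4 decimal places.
\phi_{22} = -0.1479

The PACF at lag k is phi_{kk}, the last component of the solution
to the Yule-Walker system G_k phi = r_k where
  (G_k)_{ij} = rho(|i - j|), (r_k)_i = rho(i), i,j = 1..k.
Equivalently, Durbin-Levinson gives phi_{kk} iteratively:
  phi_{11} = rho(1)
  phi_{kk} = [rho(k) - sum_{j=1..k-1} phi_{k-1,j} rho(k-j)]
            / [1 - sum_{j=1..k-1} phi_{k-1,j} rho(j)],
  phi_{k,j} = phi_{k-1,j} - phi_{kk} phi_{k-1,k-j},  j = 1..k-1.
Step k = 1:
  phi_11 = rho(1) = 0.6524.
Step k = 2:
  phi_22 = [rho(2) - phi_11 rho(1)] / [1 - phi_11 rho(1)] = [0.3407 - (0.6524)(0.6524)] / [1 - (0.6524)(0.6524)]
         = -0.08492576 / 0.57437424 = -0.1479.
Therefore phi_{22} = -0.1479.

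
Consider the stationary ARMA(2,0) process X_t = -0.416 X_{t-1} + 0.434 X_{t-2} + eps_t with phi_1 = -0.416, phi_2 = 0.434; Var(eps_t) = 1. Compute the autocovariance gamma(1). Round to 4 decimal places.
\gamma(1) = -1.9694

Multiply the model equation by X_{t-k} and take expectations. With theta_0 = psi_0 = 1 and psi_j the MA(infinity) weights, this gives
  gamma(k) - sum_i phi_i gamma(k-i) = c_k,
  c_k = sigma^2 * sum_{j=k..q} theta_j psi_{j-k}   (c_k = 0 for k > q),
using gamma(-m) = gamma(m).
Pure AR (q = 0): c_0 = sigma^2 = 1, c_k = 0 for k >= 1.
Equations for k = 0, 1, 2 (AR order 2, c_2 = 0):
  (E0) gamma(0) = phi_1 gamma(1) + phi_2 gamma(2) + c_0
  (E1) gamma(1) = phi_1 gamma(0) + phi_2 gamma(1) + c_1
  (E2) gamma(2) = phi_1 gamma(1) + phi_2 gamma(0)
From (E1): gamma(1) = A gamma(0) + B with
  A = phi_1 / (1 - phi_2) = -0.416 / 0.566 = -0.734982,   B = c_1 / (1 - phi_2) = 0 / 0.566 = 0.
Insert (E2) into (E0): gamma(0) (1 - phi_2^2) = phi_1 (1 + phi_2) gamma(1) + c_0.
  phi_1 (1 + phi_2) = (-0.416)(1.434) = -0.596544,   1 - phi_2^2 = 0.811644.
Replace gamma(1) by A gamma(0) + B and collect gamma(0):
  gamma(0) [0.811644 - (-0.596544)(-0.734982)] = c_0 = 1
  gamma(0) * 0.373195 = 1
  gamma(0) = 1 / 0.373195 = 2.679566.
  gamma(1) = A gamma(0) = (-0.734982)(2.679566) = -1.969434.
Therefore gamma(1) = -1.9694 (to 4 decimal places).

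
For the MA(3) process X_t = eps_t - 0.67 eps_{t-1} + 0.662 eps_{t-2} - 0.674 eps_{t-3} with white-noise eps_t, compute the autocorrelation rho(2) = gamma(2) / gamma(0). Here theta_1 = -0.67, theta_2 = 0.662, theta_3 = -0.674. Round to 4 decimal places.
\rho(2) = 0.4756

For an MA(q) process with theta_0 = 1, the autocovariance is
  gamma(k) = sigma^2 * sum_{i=0..q-k} theta_i * theta_{i+k},
and rho(k) = gamma(k) / gamma(0). Sigma^2 cancels.
  numerator   = (1)*(0.662) + (-0.67)*(-0.674) = 1.11358.
  denominator = (1)^2 + (-0.67)^2 + (0.662)^2 + (-0.674)^2 = 2.34142.
  rho(2) = 1.11358 / 2.34142 = 0.4756.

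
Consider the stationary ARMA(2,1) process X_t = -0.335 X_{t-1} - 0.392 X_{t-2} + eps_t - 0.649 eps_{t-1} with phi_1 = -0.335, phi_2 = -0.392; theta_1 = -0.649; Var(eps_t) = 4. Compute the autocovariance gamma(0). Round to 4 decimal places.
\gamma(0) = 8.6970

Multiply the model equation by X_{t-k} and take expectations. With theta_0 = psi_0 = 1 and psi_j the MA(infinity) weights, this gives
  gamma(k) - sum_i phi_i gamma(k-i) = c_k,
  c_k = sigma^2 * sum_{j=k..q} theta_j psi_{j-k}   (c_k = 0 for k > q),
using gamma(-m) = gamma(m).
psi-weights needed (psi_j = theta_j + sum_i phi_i psi_{j-i}):
  psi_1 = theta_1 + phi_1 = -0.649 + (-0.335) = -0.984
Right-hand sides:
  c_0 = sigma^2 (1 + theta_1 psi_1) = 4 * (1 + (-0.649)(-0.984)) = 4 * 1.638616 = 6.554464
  c_1 = sigma^2 theta_1 = 4 * (-0.649) = -2.596
  c_2 = 0
Equations for k = 0, 1, 2 (AR order 2, c_2 = 0):
  (E0) gamma(0) = phi_1 gamma(1) + phi_2 gamma(2) + c_0
  (E1) gamma(1) = phi_1 gamma(0) + phi_2 gamma(1) + c_1
  (E2) gamma(2) = phi_1 gamma(1) + phi_2 gamma(0)
From (E1): gamma(1) = A gamma(0) + B with
  A = phi_1 / (1 - phi_2) = -0.335 / 1.392 = -0.240661,   B = c_1 / (1 - phi_2) = -2.596 / 1.392 = -1.864943.
Insert (E2) into (E0): gamma(0) (1 - phi_2^2) = phi_1 (1 + phi_2) gamma(1) + c_0.
  phi_1 (1 + phi_2) = (-0.335)(0.608) = -0.20368,   1 - phi_2^2 = 0.846336.
Replace gamma(1) by A gamma(0) + B and collect gamma(0):
  gamma(0) [0.846336 - (-0.20368)(-0.240661)] = (-0.20368)(-1.864943) + 6.554464
  gamma(0) * 0.797318 = 6.934315
  gamma(0) = 6.934315 / 0.797318 = 8.697049.
Therefore gamma(0) = 8.6970 (to 4 decimal places).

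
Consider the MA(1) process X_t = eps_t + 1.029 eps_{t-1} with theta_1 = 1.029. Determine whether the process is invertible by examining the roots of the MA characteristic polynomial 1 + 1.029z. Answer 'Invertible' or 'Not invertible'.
\text{Not invertible}

The MA(q) characteristic polynomial is P(z) = 1 + 1.029z.
Invertibility requires all roots to lie outside the unit circle, i.e. |z| > 1 for every root.
This is linear in z: 1 + (1.029) z = 0  =>  z = -1/(1.029) = -0.971817,  |z| = 0.971817.
Moduli of all roots: 0.9718.
All moduli strictly greater than 1? No.
Verdict: Not invertible.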